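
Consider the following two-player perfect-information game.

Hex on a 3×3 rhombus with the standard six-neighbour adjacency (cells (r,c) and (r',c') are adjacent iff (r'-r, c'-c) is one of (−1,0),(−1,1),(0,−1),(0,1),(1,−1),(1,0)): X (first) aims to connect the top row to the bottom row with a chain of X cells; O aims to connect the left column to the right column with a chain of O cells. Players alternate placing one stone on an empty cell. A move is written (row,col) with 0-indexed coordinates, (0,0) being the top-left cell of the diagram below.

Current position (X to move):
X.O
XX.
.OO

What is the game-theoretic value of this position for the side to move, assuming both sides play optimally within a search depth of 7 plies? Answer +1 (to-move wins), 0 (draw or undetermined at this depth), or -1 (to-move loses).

[X.O/XX./.OO] X move#1: (0,1):-1/XXO/XX./.OO, (1,2):-1/X.O/XXX/.OO, (2,0):+1/X.O/XX./XOO*
[X.O/XX./XOO] end (terminal -1, O#2); searched X.O/XX./.OO to 7

value(X.O/XX./.OO, X) = +1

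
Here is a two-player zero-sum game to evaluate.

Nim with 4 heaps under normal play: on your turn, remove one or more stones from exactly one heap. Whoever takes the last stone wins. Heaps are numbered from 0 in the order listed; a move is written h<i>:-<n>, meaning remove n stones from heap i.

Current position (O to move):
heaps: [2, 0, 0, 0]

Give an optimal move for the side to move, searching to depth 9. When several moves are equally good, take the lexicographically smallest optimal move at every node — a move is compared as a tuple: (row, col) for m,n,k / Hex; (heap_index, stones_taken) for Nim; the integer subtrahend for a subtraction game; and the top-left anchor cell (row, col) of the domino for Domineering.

O's best at [(2,0,0,0)]: h0:-2

ply 1, O at (2,0,0,0) | h0:-1=-1→(1,0,0,0); h0:-2=+1→(0,0,0,0)*
ply 2: (0,0,0,0) is terminal -1 (X); from (2,0,0,0) depth 9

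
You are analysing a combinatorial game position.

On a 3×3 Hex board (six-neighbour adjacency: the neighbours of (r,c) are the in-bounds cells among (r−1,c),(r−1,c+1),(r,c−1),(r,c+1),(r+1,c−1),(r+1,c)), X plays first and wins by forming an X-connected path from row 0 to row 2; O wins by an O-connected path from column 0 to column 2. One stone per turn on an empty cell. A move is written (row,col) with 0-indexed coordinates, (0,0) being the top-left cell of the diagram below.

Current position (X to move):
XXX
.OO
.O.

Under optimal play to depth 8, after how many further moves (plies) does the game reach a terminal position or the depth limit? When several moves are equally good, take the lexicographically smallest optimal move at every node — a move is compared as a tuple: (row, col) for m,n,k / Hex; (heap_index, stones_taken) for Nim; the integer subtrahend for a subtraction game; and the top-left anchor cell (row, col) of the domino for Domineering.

PV length from [XXX/.OO/.O.]: 2 plies

p1 X@[XXX/.OO/.O.]: (1,0)[XXX/XOO/.O.]-1* (2,0)[XXX/.OO/XO.]-1 (2,2)[XXX/.OO/.OX]-1
p2 O@[XXX/XOO/.O.]: (2,0)[XXX/XOO/OO.]+1* (2,2)[XXX/XOO/.OO]-1
p3 X@[XXX/XOO/OO.] terminal -1; root [XXX/.OO/.O.] d8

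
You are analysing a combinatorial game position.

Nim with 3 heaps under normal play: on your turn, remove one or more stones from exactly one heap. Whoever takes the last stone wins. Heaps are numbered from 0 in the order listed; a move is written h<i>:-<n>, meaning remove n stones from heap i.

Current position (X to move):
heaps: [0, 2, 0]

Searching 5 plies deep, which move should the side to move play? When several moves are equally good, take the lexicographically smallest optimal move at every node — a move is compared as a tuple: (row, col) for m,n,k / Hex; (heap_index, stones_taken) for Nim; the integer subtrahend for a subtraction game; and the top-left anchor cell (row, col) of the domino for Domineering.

ply 1, X at (0,2,0) | h1:-1=-1→(0,1,0); h1:-2=+1→(0,0,0)*
ply 2: (0,0,0) is terminal -1 (O); from (0,2,0) depth 5

X's best at [(0,2,0)]: h1:-2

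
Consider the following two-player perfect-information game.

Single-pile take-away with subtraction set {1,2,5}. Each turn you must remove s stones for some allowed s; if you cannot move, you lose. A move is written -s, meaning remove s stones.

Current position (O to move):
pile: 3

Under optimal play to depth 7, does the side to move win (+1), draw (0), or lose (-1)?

[3] O move#1: -1:-1/2*, -2:-1/1
[2] X move#2: -1:-1/1, -2:+1/0*
[0] end (terminal -1, O#3); searched 3 to 7

value(3, O) = -1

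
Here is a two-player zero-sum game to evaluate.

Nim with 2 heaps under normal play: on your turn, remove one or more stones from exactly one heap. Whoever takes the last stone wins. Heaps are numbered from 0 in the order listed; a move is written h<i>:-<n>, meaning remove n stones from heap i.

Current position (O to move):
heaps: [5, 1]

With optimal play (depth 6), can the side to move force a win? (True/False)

O winning at [(5,1)]: True

p1 O@[(5,1)]: h0:-1[(4,1)]-1 h0:-2[(3,1)]-1 h0:-3[(2,1)]-1 h0:-4[(1,1)]+1* h0:-5[(0,1)]-1 h1:-1[(5,0)]-1
p2 X@[(1,1)]: h0:-1[(0,1)]-1* h1:-1[(1,0)]-1
p3 O@[(0,1)]: h1:-1[(0,0)]+1*
p4 X@[(0,0)] terminal -1; root [(5,1)] d6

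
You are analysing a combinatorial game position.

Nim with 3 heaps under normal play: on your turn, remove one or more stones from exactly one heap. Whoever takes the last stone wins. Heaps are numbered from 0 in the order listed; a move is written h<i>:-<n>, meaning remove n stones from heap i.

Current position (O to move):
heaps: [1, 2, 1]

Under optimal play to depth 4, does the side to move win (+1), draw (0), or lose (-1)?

value((1,2,1), O) = +1

ply 1, O at (1,2,1) | h0:-1=-1→(0,2,1); h1:-1=-1→(1,1,1); h1:-2=+1→(1,0,1)*; h2:-1=-1→(1,2,0)
ply 2, X at (1,0,1) | h0:-1=-1→(0,0,1)*; h2:-1=-1→(1,0,0)
ply 3, O at (0,0,1) | h2:-1=+1→(0,0,0)*
ply 4: (0,0,0) is terminal -1 (X); from (1,2,1) depth 4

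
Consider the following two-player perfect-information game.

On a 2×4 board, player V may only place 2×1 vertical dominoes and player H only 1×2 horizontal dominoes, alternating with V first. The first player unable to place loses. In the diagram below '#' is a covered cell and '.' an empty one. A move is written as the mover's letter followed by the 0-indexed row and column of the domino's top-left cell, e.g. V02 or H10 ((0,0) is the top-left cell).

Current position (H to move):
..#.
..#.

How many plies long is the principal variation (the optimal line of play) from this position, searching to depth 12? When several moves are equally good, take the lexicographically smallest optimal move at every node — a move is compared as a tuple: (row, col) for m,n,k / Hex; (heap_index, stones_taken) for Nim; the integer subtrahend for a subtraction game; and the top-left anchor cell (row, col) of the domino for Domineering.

PV length from [..#./..#.]: 3 plies

ply 1, H at ..#./..#. | H00=+1→###./..#.*; H10=+1→..#./###.
ply 2, V at ###./..#. | V03=-1→####/..##*
ply 3, H at ####/..## | H10=+1→####/####*
ply 4: ####/#### is terminal -1 (V); from ..#./..#. depth 12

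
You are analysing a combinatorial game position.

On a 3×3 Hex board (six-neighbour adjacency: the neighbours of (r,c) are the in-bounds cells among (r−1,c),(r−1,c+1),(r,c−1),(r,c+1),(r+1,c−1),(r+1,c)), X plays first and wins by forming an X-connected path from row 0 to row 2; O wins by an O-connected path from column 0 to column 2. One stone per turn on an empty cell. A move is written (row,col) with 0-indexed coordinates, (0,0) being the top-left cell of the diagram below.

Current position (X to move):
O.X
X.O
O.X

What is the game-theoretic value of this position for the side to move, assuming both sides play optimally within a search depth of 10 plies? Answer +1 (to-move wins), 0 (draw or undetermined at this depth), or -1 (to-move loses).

value(O.X/X.O/O.X, X) = -1

ply 1, X at O.X/X.O/O.X | (0,1)=-1→OXX/X.O/O.X*; (1,1)=-1→O.X/XXO/O.X; (2,1)=-1→O.X/X.O/OXX
ply 2, O at OXX/X.O/O.X | (1,1)=+1→OXX/XOO/O.X*; (2,1)=+1→OXX/X.O/OOX
ply 3: OXX/XOO/O.X is terminal -1 (X); from O.X/X.O/O.X depth 10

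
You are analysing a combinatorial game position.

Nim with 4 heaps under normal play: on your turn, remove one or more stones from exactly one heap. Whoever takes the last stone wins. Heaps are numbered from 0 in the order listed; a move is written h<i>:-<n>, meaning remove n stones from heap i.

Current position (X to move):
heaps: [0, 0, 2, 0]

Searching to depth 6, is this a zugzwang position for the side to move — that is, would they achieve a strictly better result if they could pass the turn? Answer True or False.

[(0,0,2,0)] X move#1: h2:-1:-1/(0,0,1,0), h2:-2:+1/(0,0,0,0)*
[(0,0,0,0)] end (terminal -1, O#2); searched (0,0,2,0) to 6
if X skipped the turn, O would face:
~ [(0,0,2,0)] O move#1: h2:-1:-1/(0,0,1,0), h2:-2:+1/(0,0,0,0)*
~ [(0,0,0,0)] end (terminal -1, X#2); searched (0,0,2,0) to 6
compare (X): move=+1 vs pass=-1

zugzwang((0,0,2,0), X) = False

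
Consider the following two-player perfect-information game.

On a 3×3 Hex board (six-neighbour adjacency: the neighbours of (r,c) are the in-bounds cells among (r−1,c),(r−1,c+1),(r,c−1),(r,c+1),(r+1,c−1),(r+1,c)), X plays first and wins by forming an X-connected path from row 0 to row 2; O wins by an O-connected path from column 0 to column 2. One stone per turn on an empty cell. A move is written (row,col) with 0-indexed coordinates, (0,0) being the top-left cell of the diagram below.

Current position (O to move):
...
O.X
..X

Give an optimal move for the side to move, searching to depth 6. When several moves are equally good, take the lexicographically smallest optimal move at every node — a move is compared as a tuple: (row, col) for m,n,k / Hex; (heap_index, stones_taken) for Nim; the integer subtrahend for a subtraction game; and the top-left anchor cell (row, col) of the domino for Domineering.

O's best at [.../O.X/..X]: (0,2)

ply 1, O at .../O.X/..X | (0,0)=-1→O../O.X/..X; (0,1)=-1→.O./O.X/..X; (0,2)=+1→..O/O.X/..X*; (1,1)=-1→.../OOX/..X; (2,0)=-1→.../O.X/O.X; (2,1)=-1→.../O.X/.OX
ply 2, X at ..O/O.X/..X | (0,0)=-1→X.O/O.X/..X*; (0,1)=-1→.XO/O.X/..X; (1,1)=-1→..O/OXX/..X; (2,0)=-1→..O/O.X/X.X; (2,1)=-1→..O/O.X/.XX
ply 3, O at X.O/O.X/..X | (0,1)=+1→XOO/O.X/..X*; (1,1)=+1→X.O/OOX/..X; (2,0)=+1→X.O/O.X/O.X; (2,1)=+1→X.O/O.X/.OX
ply 4: XOO/O.X/..X is terminal -1 (X); from .../O.X/..X depth 6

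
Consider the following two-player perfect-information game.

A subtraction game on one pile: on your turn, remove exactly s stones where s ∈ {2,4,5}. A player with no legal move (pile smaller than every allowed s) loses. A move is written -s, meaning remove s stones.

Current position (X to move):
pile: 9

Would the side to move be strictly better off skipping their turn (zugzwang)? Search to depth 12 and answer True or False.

[9] X move#1: -2:+1/7*, -4:-1/5, -5:-1/4
[7] O move#2: -2:-1/5*, -4:-1/3, -5:-1/2
[5] X move#3: -2:-1/3, -4:+1/1*, -5:+1/0
[1] end (terminal -1, O#4); searched 9 to 12
suppose X passes — search the same position with O to move:
pass> [9] O move#1: -2:+1/7*, -4:-1/5, -5:-1/4
pass> [7] X move#2: -2:-1/5*, -4:-1/3, -5:-1/2
pass> [5] O move#3: -2:-1/3, -4:+1/1*, -5:+1/0
pass> [1] end (terminal -1, X#4); searched 9 to 12
for X: play +1, pass -1

zugzwang(9, X) = False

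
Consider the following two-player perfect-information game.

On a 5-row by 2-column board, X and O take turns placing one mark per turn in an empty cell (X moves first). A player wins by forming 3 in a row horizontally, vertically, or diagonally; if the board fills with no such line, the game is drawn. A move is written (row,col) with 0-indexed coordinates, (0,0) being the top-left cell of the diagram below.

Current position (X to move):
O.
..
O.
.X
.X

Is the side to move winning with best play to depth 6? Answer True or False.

X winning at [O./../O./.X/.X]: True

[O./../O./.X/.X] X move#1: (0,1):-1/OX/../O./.X/.X, (1,0):+0/O./X./O./.X/.X, (1,1):-1/O./.X/O./.X/.X, (2,1):+1/O./../OX/.X/.X*, (3,0):-1/O./../O./XX/.X, (4,0):-1/O./../O./.X/XX
[O./../OX/.X/.X] end (terminal -1, O#2); searched O./../O./.X/.X to 6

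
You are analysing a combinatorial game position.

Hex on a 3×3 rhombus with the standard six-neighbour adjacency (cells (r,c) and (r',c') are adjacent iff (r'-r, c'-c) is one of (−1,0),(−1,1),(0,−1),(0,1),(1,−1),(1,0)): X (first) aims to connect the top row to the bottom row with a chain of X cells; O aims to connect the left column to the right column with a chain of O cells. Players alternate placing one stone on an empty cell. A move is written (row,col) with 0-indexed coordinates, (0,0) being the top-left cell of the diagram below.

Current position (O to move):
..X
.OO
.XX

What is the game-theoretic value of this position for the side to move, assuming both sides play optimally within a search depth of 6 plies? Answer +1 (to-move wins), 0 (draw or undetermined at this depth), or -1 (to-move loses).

[..X/.OO/.XX] O move#1: (0,0):+1/O.X/.OO/.XX*, (0,1):+1/.OX/.OO/.XX, (1,0):+1/..X/OOO/.XX, (2,0):+1/..X/.OO/OXX
[O.X/.OO/.XX] X move#2: (0,1):-1/OXX/.OO/.XX*, (1,0):-1/O.X/XOO/.XX, (2,0):-1/O.X/.OO/XXX
[OXX/.OO/.XX] O move#3: (1,0):+1/OXX/OOO/.XX*, (2,0):+1/OXX/.OO/OXX
[OXX/OOO/.XX] end (terminal -1, X#4); searched ..X/.OO/.XX to 6

value(..X/.OO/.XX, O) = +1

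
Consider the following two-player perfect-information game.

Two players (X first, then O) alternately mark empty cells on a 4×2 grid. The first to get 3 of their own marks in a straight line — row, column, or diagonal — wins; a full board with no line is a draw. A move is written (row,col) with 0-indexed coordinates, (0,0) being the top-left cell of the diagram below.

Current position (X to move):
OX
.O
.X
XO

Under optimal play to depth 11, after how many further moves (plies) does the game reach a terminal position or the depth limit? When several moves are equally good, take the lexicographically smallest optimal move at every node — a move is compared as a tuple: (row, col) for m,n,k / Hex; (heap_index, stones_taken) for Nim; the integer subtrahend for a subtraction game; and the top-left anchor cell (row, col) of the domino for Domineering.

PV length from [OX/.O/.X/XO]: 2 plies

ply 1, X at OX/.O/.X/XO | (1,0)=+0→OX/XO/.X/XO*; (2,0)=+0→OX/.O/XX/XO
ply 2, O at OX/XO/.X/XO | (2,0)=+0→OX/XO/OX/XO*
ply 3: OX/XO/OX/XO is terminal +0 (X); from OX/.O/.X/XO depth 11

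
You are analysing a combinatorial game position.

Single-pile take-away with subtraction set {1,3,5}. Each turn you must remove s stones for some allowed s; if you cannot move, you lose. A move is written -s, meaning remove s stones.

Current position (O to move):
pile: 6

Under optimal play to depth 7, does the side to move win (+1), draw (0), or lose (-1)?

value(6, O) = -1

p1 O@[6]: -1[5]-1* -3[3]-1 -5[1]-1
p2 X@[5]: -1[4]+1* -3[2]+1 -5[0]+1
p3 O@[4]: -1[3]-1* -3[1]-1
p4 X@[3]: -1[2]+1* -3[0]+1
p5 O@[2]: -1[1]-1*
p6 X@[1]: -1[0]+1*
p7 O@[0] terminal -1; root [6] d7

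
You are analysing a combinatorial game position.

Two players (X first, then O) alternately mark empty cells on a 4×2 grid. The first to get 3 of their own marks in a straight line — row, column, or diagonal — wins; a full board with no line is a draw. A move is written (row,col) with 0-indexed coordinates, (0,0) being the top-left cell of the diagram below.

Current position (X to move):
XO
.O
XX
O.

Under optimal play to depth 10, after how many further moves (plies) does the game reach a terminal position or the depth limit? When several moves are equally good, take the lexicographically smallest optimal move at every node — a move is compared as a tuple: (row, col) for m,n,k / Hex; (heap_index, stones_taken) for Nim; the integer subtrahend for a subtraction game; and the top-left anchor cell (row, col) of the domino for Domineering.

ply 1, X at XO/.O/XX/O. | (1,0)=+1→XO/XO/XX/O.*; (3,1)=+0→XO/.O/XX/OX
ply 2: XO/XO/XX/O. is terminal -1 (O); from XO/.O/XX/O. depth 10

PV length from [XO/.O/XX/O.]: 1 ply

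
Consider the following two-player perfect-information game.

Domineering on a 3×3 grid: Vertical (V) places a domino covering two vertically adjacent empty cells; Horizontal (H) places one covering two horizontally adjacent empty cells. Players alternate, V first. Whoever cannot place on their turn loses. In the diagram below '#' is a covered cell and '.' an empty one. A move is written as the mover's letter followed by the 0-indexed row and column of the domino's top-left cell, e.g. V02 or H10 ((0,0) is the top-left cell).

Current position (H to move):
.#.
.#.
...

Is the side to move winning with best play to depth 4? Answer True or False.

p1 H@[.#./.#./...]: H20[.#./.#./##.]-1* H21[.#./.#./.##]-1
p2 V@[.#./.#./##.]: V00[##./##./##.]+1* V02[.##/.##/##.]+1 V12[.#./.##/###]+1
p3 H@[##./##./##.] terminal -1; root [.#./.#./...] d4

H winning at [.#./.#./...]: False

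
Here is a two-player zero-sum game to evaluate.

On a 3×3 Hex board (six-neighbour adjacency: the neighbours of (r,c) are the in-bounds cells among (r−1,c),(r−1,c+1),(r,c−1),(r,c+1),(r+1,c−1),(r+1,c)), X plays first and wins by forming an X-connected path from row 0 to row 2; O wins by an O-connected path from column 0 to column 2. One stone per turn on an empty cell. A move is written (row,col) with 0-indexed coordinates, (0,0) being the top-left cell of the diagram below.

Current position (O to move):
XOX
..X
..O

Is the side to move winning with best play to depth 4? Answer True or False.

O winning at [XOX/..X/..O]: False

[XOX/..X/..O] O move#1: (1,0):-1/XOX/O.X/..O*, (1,1):-1/XOX/.OX/..O, (2,0):-1/XOX/..X/O.O, (2,1):-1/XOX/..X/.OO
[XOX/O.X/..O] X move#2: (1,1):+1/XOX/OXX/..O*, (2,0):+1/XOX/O.X/X.O, (2,1):+1/XOX/O.X/.XO
[XOX/OXX/..O] O move#3: (2,0):-1/XOX/OXX/O.O*, (2,1):-1/XOX/OXX/.OO
[XOX/OXX/O.O] X move#4: (2,1):+1/XOX/OXX/OXO*
[XOX/OXX/OXO] end (terminal -1, O#5); searched XOX/..X/..O to 4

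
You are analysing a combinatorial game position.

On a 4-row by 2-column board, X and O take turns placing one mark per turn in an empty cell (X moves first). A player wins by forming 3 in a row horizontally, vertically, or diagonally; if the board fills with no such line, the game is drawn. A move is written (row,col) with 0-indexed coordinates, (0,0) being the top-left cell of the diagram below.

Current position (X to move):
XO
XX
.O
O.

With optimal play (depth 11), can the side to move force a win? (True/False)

X winning at [XO/XX/.O/O.]: True

[XO/XX/.O/O.] X move#1: (2,0):+1/XO/XX/XO/O.*, (3,1):+0/XO/XX/.O/OX
[XO/XX/XO/O.] end (terminal -1, O#2); searched XO/XX/.O/O. to 11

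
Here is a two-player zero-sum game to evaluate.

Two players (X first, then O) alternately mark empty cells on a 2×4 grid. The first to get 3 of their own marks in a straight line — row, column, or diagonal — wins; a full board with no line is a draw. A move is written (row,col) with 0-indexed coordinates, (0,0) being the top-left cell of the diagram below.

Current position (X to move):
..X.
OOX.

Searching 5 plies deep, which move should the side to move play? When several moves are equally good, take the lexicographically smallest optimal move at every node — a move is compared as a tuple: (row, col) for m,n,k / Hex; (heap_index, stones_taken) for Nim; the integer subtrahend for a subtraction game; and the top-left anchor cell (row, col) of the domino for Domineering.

X's best at [..X./OOX.]: (0,1)

p1 X@[..X./OOX.]: (0,0)[X.X./OOX.]+0 (0,1)[.XX./OOX.]+1* (0,3)[..XX/OOX.]+0 (1,3)[..X./OOXX]+0
p2 O@[.XX./OOX.]: (0,0)[OXX./OOX.]-1* (0,3)[.XXO/OOX.]-1 (1,3)[.XX./OOXO]-1
p3 X@[OXX./OOX.]: (0,3)[OXXX/OOX.]+1* (1,3)[OXX./OOXX]+0
p4 O@[OXXX/OOX.] terminal -1; root [..X./OOX.] d5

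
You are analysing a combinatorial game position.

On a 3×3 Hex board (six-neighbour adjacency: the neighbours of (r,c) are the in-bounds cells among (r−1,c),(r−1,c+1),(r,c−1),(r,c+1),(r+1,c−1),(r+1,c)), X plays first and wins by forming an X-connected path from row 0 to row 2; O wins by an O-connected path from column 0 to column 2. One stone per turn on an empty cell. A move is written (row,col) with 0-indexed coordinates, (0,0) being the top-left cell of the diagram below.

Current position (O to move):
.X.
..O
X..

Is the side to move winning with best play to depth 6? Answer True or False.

O winning at [.X./..O/X..]: False

[.X./..O/X..] O move#1: (0,0):-1/OX./..O/X..*, (0,2):-1/.XO/..O/X.., (1,0):-1/.X./O.O/X.., (1,1):-1/.X./.OO/X.., (2,1):-1/.X./..O/XO., (2,2):-1/.X./..O/X.O
[OX./..O/X..] X move#2: (0,2):+1/OXX/..O/X..*, (1,0):+1/OX./X.O/X.., (1,1):+1/OX./.XO/X.., (2,1):+1/OX./..O/XX., (2,2):+1/OX./..O/X.X
[OXX/..O/X..] O move#3: (1,0):-1/OXX/O.O/X..*, (1,1):-1/OXX/.OO/X.., (2,1):-1/OXX/..O/XO., (2,2):-1/OXX/..O/X.O
[OXX/O.O/X..] X move#4: (1,1):+1/OXX/OXO/X..*, (2,1):-1/OXX/O.O/XX., (2,2):-1/OXX/O.O/X.X
[OXX/OXO/X..] end (terminal -1, O#5); searched .X./..O/X.. to 6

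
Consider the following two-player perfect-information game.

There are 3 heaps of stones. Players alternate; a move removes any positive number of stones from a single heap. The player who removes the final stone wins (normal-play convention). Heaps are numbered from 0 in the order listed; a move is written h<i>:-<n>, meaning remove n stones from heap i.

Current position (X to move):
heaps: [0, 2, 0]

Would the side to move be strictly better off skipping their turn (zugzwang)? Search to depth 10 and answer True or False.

zugzwang((0,2,0), X) = False

p1 X@[(0,2,0)]: h1:-1[(0,1,0)]-1 h1:-2[(0,0,0)]+1*
p2 O@[(0,0,0)] terminal -1; root [(0,2,0)] d10
pass branch (O moves first from the same position):
  | p1 O@[(0,2,0)]: h1:-1[(0,1,0)]-1 h1:-2[(0,0,0)]+1*
  | p2 X@[(0,0,0)] terminal -1; root [(0,2,0)] d10
X moving scores +1; X passing scores -1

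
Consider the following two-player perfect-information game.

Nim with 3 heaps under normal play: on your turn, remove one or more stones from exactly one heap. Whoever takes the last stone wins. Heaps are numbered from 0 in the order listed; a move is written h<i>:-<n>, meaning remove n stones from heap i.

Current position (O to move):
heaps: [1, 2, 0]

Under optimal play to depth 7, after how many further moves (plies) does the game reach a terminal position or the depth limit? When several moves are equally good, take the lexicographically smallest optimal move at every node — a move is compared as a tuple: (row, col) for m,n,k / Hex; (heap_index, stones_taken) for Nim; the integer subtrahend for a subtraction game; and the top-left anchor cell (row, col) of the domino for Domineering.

[(1,2,0)] O move#1: h0:-1:-1/(0,2,0), h1:-1:+1/(1,1,0)*, h1:-2:-1/(1,0,0)
[(1,1,0)] X move#2: h0:-1:-1/(0,1,0)*, h1:-1:-1/(1,0,0)
[(0,1,0)] O move#3: h1:-1:+1/(0,0,0)*
[(0,0,0)] end (terminal -1, X#4); searched (1,2,0) to 7

PV length from [(1,2,0)]: 3 plies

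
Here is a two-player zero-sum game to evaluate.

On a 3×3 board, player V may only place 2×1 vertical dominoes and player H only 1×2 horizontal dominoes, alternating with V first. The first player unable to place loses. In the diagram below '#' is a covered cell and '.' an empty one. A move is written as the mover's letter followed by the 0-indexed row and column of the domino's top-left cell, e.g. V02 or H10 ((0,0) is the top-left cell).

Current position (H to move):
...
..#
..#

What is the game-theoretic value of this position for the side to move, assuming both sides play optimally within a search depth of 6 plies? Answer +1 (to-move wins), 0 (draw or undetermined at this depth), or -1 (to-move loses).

value(.../..#/..#, H) = +1

ply 1, H at .../..#/..# | H00=-1→##./..#/..#; H01=-1→.##/..#/..#; H10=+1→.../###/..#*; H20=-1→.../..#/###
ply 2: .../###/..# is terminal -1 (V); from .../..#/..# depth 6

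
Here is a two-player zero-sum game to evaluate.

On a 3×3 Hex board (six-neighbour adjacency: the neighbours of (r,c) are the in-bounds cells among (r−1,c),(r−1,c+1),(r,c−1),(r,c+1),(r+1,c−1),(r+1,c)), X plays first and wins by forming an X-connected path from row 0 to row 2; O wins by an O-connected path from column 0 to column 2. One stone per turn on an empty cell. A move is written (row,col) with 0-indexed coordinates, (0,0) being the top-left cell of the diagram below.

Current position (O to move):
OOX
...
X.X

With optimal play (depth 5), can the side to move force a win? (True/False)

O winning at [OOX/.../X.X]: False

ply 1, O at OOX/.../X.X | (1,0)=-1→OOX/O../X.X*; (1,1)=-1→OOX/.O./X.X; (1,2)=-1→OOX/..O/X.X; (2,1)=-1→OOX/.../XOX
ply 2, X at OOX/O../X.X | (1,1)=+1→OOX/OX./X.X*; (1,2)=+1→OOX/O.X/X.X; (2,1)=+1→OOX/O../XXX
ply 3: OOX/OX./X.X is terminal -1 (O); from OOX/.../X.X depth 5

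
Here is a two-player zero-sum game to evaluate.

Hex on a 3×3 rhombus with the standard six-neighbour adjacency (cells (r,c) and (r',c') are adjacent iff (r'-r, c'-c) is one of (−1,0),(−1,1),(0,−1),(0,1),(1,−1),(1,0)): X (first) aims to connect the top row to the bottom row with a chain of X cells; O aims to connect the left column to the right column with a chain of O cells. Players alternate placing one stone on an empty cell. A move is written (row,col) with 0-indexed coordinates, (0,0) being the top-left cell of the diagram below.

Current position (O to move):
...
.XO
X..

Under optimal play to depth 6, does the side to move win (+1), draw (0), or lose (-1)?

value(.../.XO/X.., O) = -1

p1 O@[.../.XO/X..]: (0,0)[O../.XO/X..]-1* (0,1)[.O./.XO/X..]-1 (0,2)[..O/.XO/X..]-1 (1,0)[.../OXO/X..]-1 (2,1)[.../.XO/XO.]-1 (2,2)[.../.XO/X.O]-1
p2 X@[O../.XO/X..]: (0,1)[OX./.XO/X..]+1* (0,2)[O.X/.XO/X..]+1 (1,0)[O../XXO/X..]+1 (2,1)[O../.XO/XX.]+1 (2,2)[O../.XO/X.X]+1
p3 O@[OX./.XO/X..] terminal -1; root [.../.XO/X..] d6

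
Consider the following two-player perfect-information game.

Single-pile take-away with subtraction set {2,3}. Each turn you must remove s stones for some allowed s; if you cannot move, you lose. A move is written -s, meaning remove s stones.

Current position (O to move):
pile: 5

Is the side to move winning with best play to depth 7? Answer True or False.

O winning at [5]: False

p1 O@[5]: -2[3]-1* -3[2]-1
p2 X@[3]: -2[1]+1* -3[0]+1
p3 O@[1] terminal -1; root [5] d7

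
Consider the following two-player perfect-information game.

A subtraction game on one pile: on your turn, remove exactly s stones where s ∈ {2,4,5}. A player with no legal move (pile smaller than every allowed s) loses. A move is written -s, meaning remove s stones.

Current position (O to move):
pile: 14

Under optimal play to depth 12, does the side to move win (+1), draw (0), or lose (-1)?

ply 1, O at 14 | -2=-1→12*; -4=-1→10; -5=-1→9
ply 2, X at 12 | -2=-1→10; -4=+1→8*; -5=+1→7
ply 3, O at 8 | -2=-1→6*; -4=-1→4; -5=-1→3
ply 4, X at 6 | -2=-1→4; -4=-1→2; -5=+1→1*
ply 5: 1 is terminal -1 (O); from 14 depth 12

value(14, O) = -1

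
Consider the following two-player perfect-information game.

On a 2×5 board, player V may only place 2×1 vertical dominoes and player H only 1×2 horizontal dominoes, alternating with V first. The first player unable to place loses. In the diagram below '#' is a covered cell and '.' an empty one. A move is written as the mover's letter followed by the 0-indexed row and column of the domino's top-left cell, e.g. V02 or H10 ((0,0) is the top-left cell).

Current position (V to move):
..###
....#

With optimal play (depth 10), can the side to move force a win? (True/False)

V winning at [..###/....#]: True

ply 1, V at ..###/....# | V00=-1→#.###/#...#; V01=+1→.####/.#..#*
ply 2, H at .####/.#..# | H12=-1→.####/.####*
ply 3, V at .####/.#### | V00=+1→#####/#####*
ply 4: #####/##### is terminal -1 (H); from ..###/....# depth 10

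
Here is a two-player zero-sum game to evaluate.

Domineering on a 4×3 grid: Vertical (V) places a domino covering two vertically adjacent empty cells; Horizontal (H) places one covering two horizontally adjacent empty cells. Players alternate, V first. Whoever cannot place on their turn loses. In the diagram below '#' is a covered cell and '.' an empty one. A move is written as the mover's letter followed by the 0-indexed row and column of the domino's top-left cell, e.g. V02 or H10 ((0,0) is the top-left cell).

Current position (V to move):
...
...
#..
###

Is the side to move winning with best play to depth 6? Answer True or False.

ply 1, V at .../.../#../### | V00=-1→#../#../#../###; V01=+1→.#./.#./#../###*; V02=-1→..#/..#/#../###; V11=+1→.../.#./##./###; V12=-1→.../..#/#.#/###
ply 2, H at .#./.#./#../### | H21=-1→.#./.#./###/###*
ply 3, V at .#./.#./###/### | V00=+1→##./##./###/###*; V02=+1→.##/.##/###/###
ply 4: ##./##./###/### is terminal -1 (H); from .../.../#../### depth 6

V winning at [.../.../#../###]: True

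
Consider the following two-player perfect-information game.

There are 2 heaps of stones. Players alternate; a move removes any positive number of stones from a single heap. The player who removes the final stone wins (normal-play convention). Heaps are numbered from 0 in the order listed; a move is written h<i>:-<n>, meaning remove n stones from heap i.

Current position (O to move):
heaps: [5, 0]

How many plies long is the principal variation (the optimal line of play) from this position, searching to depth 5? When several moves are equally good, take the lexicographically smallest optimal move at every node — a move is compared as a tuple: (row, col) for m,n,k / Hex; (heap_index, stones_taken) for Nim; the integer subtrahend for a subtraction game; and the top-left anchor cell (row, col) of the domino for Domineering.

PV length from [(5,0)]: 1 ply

ply 1, O at (5,0) | h0:-1=-1→(4,0); h0:-2=-1→(3,0); h0:-3=-1→(2,0); h0:-4=-1→(1,0); h0:-5=+1→(0,0)*
ply 2: (0,0) is terminal -1 (X); from (5,0) depth 5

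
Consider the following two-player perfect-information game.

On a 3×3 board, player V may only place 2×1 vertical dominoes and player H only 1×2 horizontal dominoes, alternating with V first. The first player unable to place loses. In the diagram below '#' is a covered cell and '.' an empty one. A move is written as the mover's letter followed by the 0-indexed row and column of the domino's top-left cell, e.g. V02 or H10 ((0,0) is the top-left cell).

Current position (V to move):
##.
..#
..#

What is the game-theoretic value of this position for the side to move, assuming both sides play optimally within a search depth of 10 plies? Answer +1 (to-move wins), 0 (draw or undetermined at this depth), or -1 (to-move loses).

value(##./..#/..#, V) = +1

[##./..#/..#] V move#1: V10:+1/##./#.#/#.#*, V11:+1/##./.##/.##
[##./#.#/#.#] end (terminal -1, H#2); searched ##./..#/..# to 10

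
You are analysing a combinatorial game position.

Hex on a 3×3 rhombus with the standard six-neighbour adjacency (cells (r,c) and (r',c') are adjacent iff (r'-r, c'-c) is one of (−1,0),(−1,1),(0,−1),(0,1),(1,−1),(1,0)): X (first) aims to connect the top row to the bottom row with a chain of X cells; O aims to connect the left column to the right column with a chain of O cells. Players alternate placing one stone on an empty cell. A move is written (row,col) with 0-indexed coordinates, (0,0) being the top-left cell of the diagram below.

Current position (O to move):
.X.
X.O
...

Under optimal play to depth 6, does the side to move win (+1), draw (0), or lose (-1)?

ply 1, O at .X./X.O/... | (0,0)=-1→OX./X.O/...; (0,2)=-1→.XO/X.O/...; (1,1)=-1→.X./XOO/...; (2,0)=+1→.X./X.O/O..*; (2,1)=-1→.X./X.O/.O.; (2,2)=-1→.X./X.O/..O
ply 2, X at .X./X.O/O.. | (0,0)=-1→XX./X.O/O..*; (0,2)=-1→.XX/X.O/O..; (1,1)=-1→.X./XXO/O..; (2,1)=-1→.X./X.O/OX.; (2,2)=-1→.X./X.O/O.X
ply 3, O at XX./X.O/O.. | (0,2)=+1→XXO/X.O/O..*; (1,1)=+1→XX./XOO/O..; (2,1)=+1→XX./X.O/OO.; (2,2)=+1→XX./X.O/O.O
ply 4, X at XXO/X.O/O.. | (1,1)=-1→XXO/XXO/O..*; (2,1)=-1→XXO/X.O/OX.; (2,2)=-1→XXO/X.O/O.X
ply 5, O at XXO/XXO/O.. | (2,1)=+1→XXO/XXO/OO.*; (2,2)=-1→XXO/XXO/O.O
ply 6: XXO/XXO/OO. is terminal -1 (X); from .X./X.O/... depth 6

value(.X./X.O/..., O) = +1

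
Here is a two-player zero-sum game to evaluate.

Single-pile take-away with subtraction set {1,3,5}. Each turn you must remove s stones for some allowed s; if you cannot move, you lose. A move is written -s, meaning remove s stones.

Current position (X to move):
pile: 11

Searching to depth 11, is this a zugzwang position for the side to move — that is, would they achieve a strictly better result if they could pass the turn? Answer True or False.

zugzwang(11, X) = False

ply 1, X at 11 | -1=+1→10*; -3=+1→8; -5=+1→6
ply 2, O at 10 | -1=-1→9*; -3=-1→7; -5=-1→5
ply 3, X at 9 | -1=+1→8*; -3=+1→6; -5=+1→4
ply 4, O at 8 | -1=-1→7*; -3=-1→5; -5=-1→3
ply 5, X at 7 | -1=+1→6*; -3=+1→4; -5=+1→2
ply 6, O at 6 | -1=-1→5*; -3=-1→3; -5=-1→1
ply 7, X at 5 | -1=+1→4*; -3=+1→2; -5=+1→0
ply 8, O at 4 | -1=-1→3*; -3=-1→1
ply 9, X at 3 | -1=+1→2*; -3=+1→0
ply 10, O at 2 | -1=-1→1*
ply 11, X at 1 | -1=+1→0*
ply 12: 0 is terminal -1 (O); from 11 depth 11
pass branch (O moves first from the same position):
  | ply 1, O at 11 | -1=+1→10*; -3=+1→8; -5=+1→6
  | ply 2, X at 10 | -1=-1→9*; -3=-1→7; -5=-1→5
  | ply 3, O at 9 | -1=+1→8*; -3=+1→6; -5=+1→4
  | ply 4, X at 8 | -1=-1→7*; -3=-1→5; -5=-1→3
  | ply 5, O at 7 | -1=+1→6*; -3=+1→4; -5=+1→2
  | ply 6, X at 6 | -1=-1→5*; -3=-1→3; -5=-1→1
  | ply 7, O at 5 | -1=+1→4*; -3=+1→2; -5=+1→0
  | ply 8, X at 4 | -1=-1→3*; -3=-1→1
  | ply 9, O at 3 | -1=+1→2*; -3=+1→0
  | ply 10, X at 2 | -1=-1→1*
  | ply 11, O at 1 | -1=+1→0*
  | ply 12: 0 is terminal -1 (X); from 11 depth 11
X moving scores +1; X passing scores -1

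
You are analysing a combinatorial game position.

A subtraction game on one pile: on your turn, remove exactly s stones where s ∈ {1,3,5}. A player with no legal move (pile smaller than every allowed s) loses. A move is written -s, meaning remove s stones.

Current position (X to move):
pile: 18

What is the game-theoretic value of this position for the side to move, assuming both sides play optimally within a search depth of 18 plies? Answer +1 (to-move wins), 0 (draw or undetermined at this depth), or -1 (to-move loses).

ply 1, X at 18 | -1=-1→17*; -3=-1→15; -5=-1→13
ply 2, O at 17 | -1=+1→16*; -3=+1→14; -5=+1→12
ply 3, X at 16 | -1=-1→15*; -3=-1→13; -5=-1→11
ply 4, O at 15 | -1=+1→14*; -3=+1→12; -5=+1→10
ply 5, X at 14 | -1=-1→13*; -3=-1→11; -5=-1→9
ply 6, O at 13 | -1=+1→12*; -3=+1→10; -5=+1→8
ply 7, X at 12 | -1=-1→11*; -3=-1→9; -5=-1→7
ply 8, O at 11 | -1=+1→10*; -3=+1→8; -5=+1→6
ply 9, X at 10 | -1=-1→9*; -3=-1→7; -5=-1→5
ply 10, O at 9 | -1=+1→8*; -3=+1→6; -5=+1→4
ply 11, X at 8 | -1=-1→7*; -3=-1→5; -5=-1→3
ply 12, O at 7 | -1=+1→6*; -3=+1→4; -5=+1→2
ply 13, X at 6 | -1=-1→5*; -3=-1→3; -5=-1→1
ply 14, O at 5 | -1=+1→4*; -3=+1→2; -5=+1→0
ply 15, X at 4 | -1=-1→3*; -3=-1→1
ply 16, O at 3 | -1=+1→2*; -3=+1→0
ply 17, X at 2 | -1=-1→1*
ply 18, O at 1 | -1=+1→0*
ply 19: 0 is terminal -1 (X); from 18 depth 18

value(18, X) = -1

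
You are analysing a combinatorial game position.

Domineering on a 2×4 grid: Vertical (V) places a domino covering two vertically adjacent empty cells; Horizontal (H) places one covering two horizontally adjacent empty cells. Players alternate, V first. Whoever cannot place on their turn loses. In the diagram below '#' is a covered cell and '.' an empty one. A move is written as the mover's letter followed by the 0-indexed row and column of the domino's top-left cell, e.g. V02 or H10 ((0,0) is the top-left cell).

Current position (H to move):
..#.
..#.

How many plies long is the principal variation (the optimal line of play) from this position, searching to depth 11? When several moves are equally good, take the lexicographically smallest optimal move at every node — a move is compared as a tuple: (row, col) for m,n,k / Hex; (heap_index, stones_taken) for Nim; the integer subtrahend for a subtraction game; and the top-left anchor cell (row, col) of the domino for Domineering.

PV length from [..#./..#.]: 3 plies

ply 1, H at ..#./..#. | H00=+1→###./..#.*; H10=+1→..#./###.
ply 2, V at ###./..#. | V03=-1→####/..##*
ply 3, H at ####/..## | H10=+1→####/####*
ply 4: ####/#### is terminal -1 (V); from ..#./..#. depth 11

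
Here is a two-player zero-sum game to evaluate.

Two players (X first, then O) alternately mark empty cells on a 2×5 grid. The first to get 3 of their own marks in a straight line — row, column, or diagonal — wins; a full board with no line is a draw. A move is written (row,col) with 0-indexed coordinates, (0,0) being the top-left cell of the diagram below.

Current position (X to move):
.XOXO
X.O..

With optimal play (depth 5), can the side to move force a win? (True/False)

p1 X@[.XOXO/X.O..]: (0,0)[XXOXO/X.O..]-1 (1,1)[.XOXO/XXO..]+0* (1,3)[.XOXO/X.OX.]+0 (1,4)[.XOXO/X.O.X]+0
p2 O@[.XOXO/XXO..]: (0,0)[OXOXO/XXO..]+0* (1,3)[.XOXO/XXOO.]+0 (1,4)[.XOXO/XXO.O]+0
p3 X@[OXOXO/XXO..]: (1,3)[OXOXO/XXOX.]+0* (1,4)[OXOXO/XXO.X]+0
p4 O@[OXOXO/XXOX.]: (1,4)[OXOXO/XXOXO]+0*
p5 X@[OXOXO/XXOXO] terminal +0; root [.XOXO/X.O..] d5

X winning at [.XOXO/X.O..]: False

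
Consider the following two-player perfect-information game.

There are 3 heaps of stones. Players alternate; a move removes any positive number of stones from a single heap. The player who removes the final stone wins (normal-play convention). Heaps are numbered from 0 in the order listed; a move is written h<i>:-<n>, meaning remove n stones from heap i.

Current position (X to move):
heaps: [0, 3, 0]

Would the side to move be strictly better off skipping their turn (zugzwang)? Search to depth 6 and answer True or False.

ply 1, X at (0,3,0) | h1:-1=-1→(0,2,0); h1:-2=-1→(0,1,0); h1:-3=+1→(0,0,0)*
ply 2: (0,0,0) is terminal -1 (O); from (0,3,0) depth 6
if X skipped the turn, O would face:
~ ply 1, O at (0,3,0) | h1:-1=-1→(0,2,0); h1:-2=-1→(0,1,0); h1:-3=+1→(0,0,0)*
~ ply 2: (0,0,0) is terminal -1 (X); from (0,3,0) depth 6
compare (X): move=+1 vs pass=-1

zugzwang((0,3,0), X) = False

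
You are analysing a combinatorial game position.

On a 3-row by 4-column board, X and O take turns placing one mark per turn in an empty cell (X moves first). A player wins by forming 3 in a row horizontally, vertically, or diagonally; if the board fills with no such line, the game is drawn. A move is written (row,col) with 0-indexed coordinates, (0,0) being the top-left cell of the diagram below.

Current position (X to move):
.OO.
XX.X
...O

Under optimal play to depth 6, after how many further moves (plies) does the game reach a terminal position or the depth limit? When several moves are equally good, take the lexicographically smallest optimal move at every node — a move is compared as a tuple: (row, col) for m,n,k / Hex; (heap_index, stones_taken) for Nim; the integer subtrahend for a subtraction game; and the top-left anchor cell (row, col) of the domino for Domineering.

PV length from [.OO./XX.X/...O]: 1 ply

p1 X@[.OO./XX.X/...O]: (0,0)[XOO./XX.X/...O]-1 (0,3)[.OOX/XX.X/...O]-1 (1,2)[.OO./XXXX/...O]+1* (2,0)[.OO./XX.X/X..O]-1 (2,1)[.OO./XX.X/.X.O]-1 (2,2)[.OO./XX.X/..XO]-1
p2 O@[.OO./XXXX/...O] terminal -1; root [.OO./XX.X/...O] d6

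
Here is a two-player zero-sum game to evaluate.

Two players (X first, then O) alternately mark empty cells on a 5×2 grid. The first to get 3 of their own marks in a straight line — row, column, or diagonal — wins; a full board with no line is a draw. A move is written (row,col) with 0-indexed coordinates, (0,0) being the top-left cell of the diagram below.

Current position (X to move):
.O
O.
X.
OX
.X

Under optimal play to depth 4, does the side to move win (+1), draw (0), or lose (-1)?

value(.O/O./X./OX/.X, X) = +1

p1 X@[.O/O./X./OX/.X]: (0,0)[XO/O./X./OX/.X]+0 (1,1)[.O/OX/X./OX/.X]+0 (2,1)[.O/O./XX/OX/.X]+1* (4,0)[.O/O./X./OX/XX]+0
p2 O@[.O/O./XX/OX/.X] terminal -1; root [.O/O./X./OX/.X] d4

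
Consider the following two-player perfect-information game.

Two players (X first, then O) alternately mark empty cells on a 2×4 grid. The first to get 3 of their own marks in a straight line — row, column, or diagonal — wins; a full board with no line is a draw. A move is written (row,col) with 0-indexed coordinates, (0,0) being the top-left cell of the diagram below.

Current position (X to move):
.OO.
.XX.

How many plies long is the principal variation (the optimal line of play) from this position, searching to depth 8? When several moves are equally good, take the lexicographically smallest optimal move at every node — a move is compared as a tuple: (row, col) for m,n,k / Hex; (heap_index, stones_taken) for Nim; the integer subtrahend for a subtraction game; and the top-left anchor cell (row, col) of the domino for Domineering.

[.OO./.XX.] X move#1: (0,0):-1/XOO./.XX., (0,3):-1/.OOX/.XX., (1,0):+1/.OO./XXX.*, (1,3):+1/.OO./.XXX
[.OO./XXX.] end (terminal -1, O#2); searched .OO./.XX. to 8

PV length from [.OO./.XX.]: 1 ply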